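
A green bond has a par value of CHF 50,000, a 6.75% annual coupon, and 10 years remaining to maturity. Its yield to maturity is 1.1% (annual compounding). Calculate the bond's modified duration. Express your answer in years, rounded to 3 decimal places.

Periodic yield y = 0.011. First find Macaulay duration:
  t   CF        PV=CF/(1+0.011)^t    t·PV
  1     3,375.00     3,338.2789     3,338.2789
  2     3,375.00     3,301.9574     6,603.9148
  3     3,375.00     3,266.0311     9,798.0932
  4     3,375.00     3,230.4956    12,921.9824
  5     3,375.00     3,195.3468    15,976.7340
  6     3,375.00     3,160.5804    18,963.4824
  7     3,375.00     3,126.1923    21,883.3460
  8     3,375.00     3,092.1783    24,737.4266
  9     3,375.00     3,058.5345    27,526.8101
  10   53,375.00    47,843.8734   478,438.7336
  Σ                 76,613.4686   620,188.8021
P = 76,613.4686; Macaulay duration = 620,188.8021 / 76,613.4686 = 8.09504 years.
Modified duration = D_Mac / (1 + y) = 8.09504 / 1.011 = 8.00696 years.

8.007 years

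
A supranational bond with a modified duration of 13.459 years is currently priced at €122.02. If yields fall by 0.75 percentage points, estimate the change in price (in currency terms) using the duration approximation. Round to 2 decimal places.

+€12.32

Duration approximation: ΔP/P ≈ -D_mod · Δy = -13.459 × (-0.0075) = +0.1009425.
ΔP ≈ 122.02 × (+0.1009425) = +12.31700385.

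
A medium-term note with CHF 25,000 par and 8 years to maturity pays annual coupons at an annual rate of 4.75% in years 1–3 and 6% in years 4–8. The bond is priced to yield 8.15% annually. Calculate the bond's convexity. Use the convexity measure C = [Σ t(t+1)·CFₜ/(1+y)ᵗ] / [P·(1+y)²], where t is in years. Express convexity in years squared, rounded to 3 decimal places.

47.725

With y = 0.0815:
  t   CF        PV=CF/(1+0.0815)^t    t·PV        t(t+1)·PV
  1     1,187.50     1,098.0120     1,098.0120       2,196.0240
  2     1,187.50     1,015.2677     2,030.5354       6,091.6062
  3     1,187.50       938.7589     2,816.2766      11,265.1063
  4     1,500.00     1,096.4407     4,385.7630      21,928.8148
  5     1,500.00     1,013.8148     5,069.0742      30,414.4449
  6     1,500.00       937.4155     5,624.4928      39,371.4497
  7     1,500.00       866.7734     6,067.4140      48,539.3124
  8    26,500.00    14,159.0359   113,272.2874   1,019,450.5868
  Σ                 21,125.5190   140,363.8554   1,179,257.3451
P = 21,125.5190.
Convexity = Σ t(t+1)·PV / [P·(1+y)²] = 1,179,257.3451 / (21,125.5190 × 1.169642) = 47.72524.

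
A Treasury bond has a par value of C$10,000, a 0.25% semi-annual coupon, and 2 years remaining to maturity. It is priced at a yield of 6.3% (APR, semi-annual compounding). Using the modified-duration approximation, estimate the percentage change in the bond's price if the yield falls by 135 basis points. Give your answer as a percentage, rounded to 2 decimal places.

+2.61%

Periodic yield y = 0.0315. Modified duration first:
  t   CF        PV=CF/(1+0.0315)^t    t·PV
  1        12.50        12.1183        12.1183
  2        12.50        11.7482        23.4964
  3        12.50        11.3894        34.1683
  4    10,012.50     8,844.3435    35,377.3739
  Σ                  8,879.5994    35,447.1569
P = 8,879.5994; D_Mac = 3.99198 half-year periods = 1.99599 yrs; D_mod = 1.99599/(1+0.0315) = 1.93503 yrs.
ΔP/P ≈ -D_mod · Δy = -1.93503 × (-0.0135) = +0.026123 = +2.6123%.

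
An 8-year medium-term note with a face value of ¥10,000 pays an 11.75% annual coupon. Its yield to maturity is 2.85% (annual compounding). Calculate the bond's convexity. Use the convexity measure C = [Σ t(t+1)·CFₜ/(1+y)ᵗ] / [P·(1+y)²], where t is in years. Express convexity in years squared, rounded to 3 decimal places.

With y = 0.0285:
  t   CF        PV=CF/(1+0.0285)^t    t·PV        t(t+1)·PV
  1     1,175.00     1,142.4404     1,142.4404       2,284.8809
  2     1,175.00     1,110.7831     2,221.5663       6,664.6988
  3     1,175.00     1,080.0030     3,240.0091      12,960.0365
  4     1,175.00     1,050.0759     4,200.3035      21,001.5176
  5     1,175.00     1,020.9780     5,104.8900      30,629.3402
  6     1,175.00       992.6864     5,956.1187      41,692.8306
  7     1,175.00       965.1788     6,756.2519      54,050.0153
  8    11,175.00     8,925.1015    71,400.8120     642,607.3077
  Σ                 16,287.2473   100,022.3919     811,890.6275
P = 16,287.2473.
Convexity = Σ t(t+1)·PV / [P·(1+y)²] = 811,890.6275 / (16,287.2473 × 1.057812) = 47.12390.

47.124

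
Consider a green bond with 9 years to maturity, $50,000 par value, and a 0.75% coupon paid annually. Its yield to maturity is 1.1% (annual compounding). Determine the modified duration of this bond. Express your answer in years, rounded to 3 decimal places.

Periodic yield y = 0.011. First find Macaulay duration:
  t   CF        PV=CF/(1+0.011)^t    t·PV
  1       375.00       370.9199       370.9199
  2       375.00       366.8842       733.7683
  3       375.00       362.8923     1,088.6770
  4       375.00       358.9440     1,435.7758
  5       375.00       355.0385     1,775.1927
  6       375.00       351.1756     2,107.0536
  7       375.00       347.3547     2,431.4829
  8       375.00       343.5754     2,748.6030
  9    50,375.00    45,651.4587   410,863.1281
  Σ                 48,508.2432   423,554.6012
P = 48,508.2432; Macaulay duration = 423,554.6012 / 48,508.2432 = 8.73160 years.
Modified duration = D_Mac / (1 + y) = 8.73160 / 1.011 = 8.63660 years.

8.637 years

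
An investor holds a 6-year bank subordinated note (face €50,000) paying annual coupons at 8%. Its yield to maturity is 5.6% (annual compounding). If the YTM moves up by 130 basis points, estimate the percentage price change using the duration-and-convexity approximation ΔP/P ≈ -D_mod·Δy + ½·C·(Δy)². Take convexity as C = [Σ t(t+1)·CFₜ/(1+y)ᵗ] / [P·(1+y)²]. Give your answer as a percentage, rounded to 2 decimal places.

With y = 0.056:
  t   CF        PV=CF/(1+0.056)^t    t·PV        t(t+1)·PV
  1     4,000.00     3,787.8788     3,787.8788       7,575.7576
  2     4,000.00     3,587.0064     7,174.0129      21,522.0386
  3     4,000.00     3,396.7864    10,190.3592      40,761.4367
  4     4,000.00     3,216.6538    12,866.6151      64,333.0756
  5     4,000.00     3,046.0737    15,230.3683      91,382.2096
  6    54,000.00    38,941.2825   233,647.6950   1,635,533.8653
  Σ                 55,975.6815   282,896.9292   1,861,108.3833
P = 55,975.6815; D_Mac = 5.05393 yrs; D_mod = 4.78591 yrs; C = 29.81566.
Duration effect: -4.78591 × (+0.013) = -0.062217
Convexity effect: 0.5 × 29.81566 × (0.013)² = +0.0025194
ΔP/P ≈ -0.062217 + 0.0025194 = -0.059697 = -5.9697%.

-5.97%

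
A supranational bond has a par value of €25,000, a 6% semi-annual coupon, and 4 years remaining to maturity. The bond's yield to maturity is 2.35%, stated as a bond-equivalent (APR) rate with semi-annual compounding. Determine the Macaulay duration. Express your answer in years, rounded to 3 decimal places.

Periodic yield y = 0.01175. Discount each cash flow and weight by its period:
  t   CF        PV=CF/(1+0.01175)^t    t·PV
  1       750.00       741.2898       741.2898
  2       750.00       732.6808     1,465.3617
  3       750.00       724.1718     2,172.5155
  4       750.00       715.7616     2,863.0465
  5       750.00       707.4491     3,537.2455
  6       750.00       699.2331     4,195.3987
  7       750.00       691.1125     4,837.7878
  8    25,750.00    23,452.6288   187,621.0300
  Σ                 28,464.3276   207,433.6755
Price P = Σ PV = 28,464.3276.
Macaulay duration = Σ(t·PV) / P = 207,433.6755 / 28,464.3276 = 7.28750 half-year periods.
In years: 7.28750 / 2 = 3.64375 years.

3.644 years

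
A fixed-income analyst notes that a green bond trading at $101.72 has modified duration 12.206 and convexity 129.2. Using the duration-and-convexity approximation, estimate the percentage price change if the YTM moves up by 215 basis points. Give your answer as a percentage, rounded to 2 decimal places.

-23.26%

Duration effect: -D_mod·Δy = -12.206 × (+0.0215) = -0.262429
Convexity effect: ½·C·(Δy)² = 0.5 × 129.2 × (0.0215)² = +0.02986135
ΔP/P ≈ -0.262429 + 0.02986135 = -0.23256765
= -23.256765%.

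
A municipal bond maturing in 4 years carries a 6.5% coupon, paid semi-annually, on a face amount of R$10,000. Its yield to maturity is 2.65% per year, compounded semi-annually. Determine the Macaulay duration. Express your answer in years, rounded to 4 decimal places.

Periodic yield y = 0.01325. Discount each cash flow and weight by its period:
  t   CF        PV=CF/(1+0.01325)^t    t·PV
  1       325.00       320.7501       320.7501
  2       325.00       316.5557       633.1114
  3       325.00       312.4162       937.2486
  4       325.00       308.3308     1,233.3232
  5       325.00       304.2988     1,521.4942
  6       325.00       300.3196     1,801.9176
  7       325.00       296.3924     2,074.7469
  8    10,325.00     9,293.0262    74,344.2095
  Σ                 11,452.0898    82,866.8014
Price P = Σ PV = 11,452.0898.
Macaulay duration = Σ(t·PV) / P = 82,866.8014 / 11,452.0898 = 7.23595 half-year periods.
In years: 7.23595 / 2 = 3.61798 years.

3.6180 years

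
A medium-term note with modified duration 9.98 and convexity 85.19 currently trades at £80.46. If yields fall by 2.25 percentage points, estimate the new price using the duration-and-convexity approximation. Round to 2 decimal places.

£100.26

Duration effect: -D_mod·Δy = -9.98 × (-0.0225) = +0.224550
Convexity effect: ½·C·(Δy)² = 0.5 × 85.19 × (-0.0225)² = +0.02156371875
ΔP/P ≈ +0.224550 + 0.02156371875 = +0.24611371875
New price ≈ 80.46 × (1 + 0.24611371875) = 100.262309810625.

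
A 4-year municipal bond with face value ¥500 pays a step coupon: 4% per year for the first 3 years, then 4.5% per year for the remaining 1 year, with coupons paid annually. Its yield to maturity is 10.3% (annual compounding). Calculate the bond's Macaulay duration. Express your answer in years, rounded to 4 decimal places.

3.7461 years

Periodic yield y = 0.103. Discount each cash flow and weight by its year:
  t   CF        PV=CF/(1+0.103)^t    t·PV
  1        20.00        18.1324        18.1324
  2        20.00        16.4391        32.8783
  3        20.00        14.9040        44.7121
  4       522.50       353.0078     1,412.0310
  Σ                    402.4833     1,507.7537
Price P = Σ PV = 402.4833.
Macaulay duration = Σ(t·PV) / P = 1,507.7537 / 402.4833 = 3.74613 years.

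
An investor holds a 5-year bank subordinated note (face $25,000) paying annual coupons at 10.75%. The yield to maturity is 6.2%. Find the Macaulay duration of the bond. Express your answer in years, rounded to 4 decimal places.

4.1980 years

Periodic yield y = 0.062. Discount each cash flow and weight by its year:
  t   CF        PV=CF/(1+0.062)^t    t·PV
  1     2,687.50     2,530.6026     2,530.6026
  2     2,687.50     2,382.8650     4,765.7300
  3     2,687.50     2,243.7524     6,731.2571
  4     2,687.50     2,112.7612     8,451.0447
  5    27,687.50    20,495.6247   102,478.1235
  Σ                 29,765.6059   124,956.7579
Price P = Σ PV = 29,765.6059.
Macaulay duration = Σ(t·PV) / P = 124,956.7579 / 29,765.6059 = 4.19803 years.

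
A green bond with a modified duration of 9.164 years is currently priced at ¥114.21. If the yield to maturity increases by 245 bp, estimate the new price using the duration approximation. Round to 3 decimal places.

¥88.568

Duration approximation: ΔP/P ≈ -D_mod · Δy = -9.164 × (+0.0245) = -0.224518.
New price ≈ 114.21 × (1 - 0.224518) = 88.56779922.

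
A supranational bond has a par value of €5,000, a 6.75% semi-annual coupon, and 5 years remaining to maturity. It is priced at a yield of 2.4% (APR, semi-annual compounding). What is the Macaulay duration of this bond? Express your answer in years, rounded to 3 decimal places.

Periodic yield y = 0.012. Discount each cash flow and weight by its period:
  t   CF        PV=CF/(1+0.012)^t    t·PV
  1       168.75       166.7490       166.7490
  2       168.75       164.7718       329.5435
  3       168.75       162.8179       488.4538
  4       168.75       160.8873       643.5492
  5       168.75       158.9795       794.8977
  6       168.75       157.0944       942.5664
  7       168.75       155.2316     1,086.6214
  8       168.75       153.3909     1,227.1274
  9       168.75       151.5721     1,364.1486
  10    5,168.75     4,587.5457    45,875.4568
  Σ                  6,019.0402    52,919.1137
Price P = Σ PV = 6,019.0402.
Macaulay duration = Σ(t·PV) / P = 52,919.1137 / 6,019.0402 = 8.79195 half-year periods.
In years: 8.79195 / 2 = 4.39598 years.

4.396 years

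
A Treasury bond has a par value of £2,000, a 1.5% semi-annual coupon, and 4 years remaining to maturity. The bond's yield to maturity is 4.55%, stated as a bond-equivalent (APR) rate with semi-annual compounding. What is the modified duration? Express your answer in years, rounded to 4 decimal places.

Periodic yield y = 0.02275. First find Macaulay duration:
  t   CF        PV=CF/(1+0.02275)^t    t·PV
  1        15.00        14.6663        14.6663
  2        15.00        14.3401        28.6802
  3        15.00        14.0211        42.0634
  4        15.00        13.7092        54.8370
  5        15.00        13.4043        67.0215
  6        15.00        13.1061        78.6368
  7        15.00        12.8146        89.7022
  8     2,015.00     1,683.1358    13,465.0860
  Σ                  1,779.1976    13,840.6932
P = 1,779.1976; Macaulay duration = 13,840.6932 / 1,779.1976 = 7.77918 half-year periods = 3.88959 years.
Modified duration = D_Mac / (1 + y) = 3.88959 / 1.02275 = 3.80307 years.

3.8031 years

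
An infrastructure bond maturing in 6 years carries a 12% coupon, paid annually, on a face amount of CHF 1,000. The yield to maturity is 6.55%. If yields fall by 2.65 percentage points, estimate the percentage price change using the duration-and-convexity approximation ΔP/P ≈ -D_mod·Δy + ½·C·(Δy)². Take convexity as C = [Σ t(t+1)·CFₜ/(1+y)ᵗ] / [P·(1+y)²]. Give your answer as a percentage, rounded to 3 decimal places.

+12.804%

With y = 0.0655:
  t   CF        PV=CF/(1+0.0655)^t    t·PV        t(t+1)·PV
  1       120.00       112.6232       112.6232         225.2464
  2       120.00       105.6998       211.3997         634.1991
  3       120.00        99.2021       297.6063       1,190.4252
  4       120.00        93.1038       372.4152       1,862.0761
  5       120.00        87.3804       436.9019       2,621.4117
  6     1,120.00       765.4156     4,592.4935      32,147.4544
  Σ                  1,263.4249     6,023.4398      38,680.8128
P = 1,263.4249; D_Mac = 4.76755 yrs; D_mod = 4.47447 yrs; C = 26.96741.
Duration effect: -4.47447 × (-0.0265) = +0.118573
Convexity effect: 0.5 × 26.96741 × (-0.0265)² = +0.0094689
ΔP/P ≈ +0.118573 + 0.0094689 = +0.128042 = +12.8042%.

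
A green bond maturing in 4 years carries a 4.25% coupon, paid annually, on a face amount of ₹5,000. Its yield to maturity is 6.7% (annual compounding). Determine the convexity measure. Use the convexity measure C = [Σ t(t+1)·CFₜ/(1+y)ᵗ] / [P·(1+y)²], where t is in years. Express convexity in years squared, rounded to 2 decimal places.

With y = 0.067:
  t   CF        PV=CF/(1+0.067)^t    t·PV        t(t+1)·PV
  1       212.50       199.1565       199.1565         398.3130
  2       212.50       186.6509       373.3018       1,119.9054
  3       212.50       174.9306       524.7917       2,099.1667
  4     5,212.50     4,021.5029    16,086.0118      80,430.0588
  Σ                  4,582.2409    17,183.2617      84,047.4439
P = 4,582.2409.
Convexity = Σ t(t+1)·PV / [P·(1+y)²] = 84,047.4439 / (4,582.2409 × 1.138489) = 16.11082.

16.11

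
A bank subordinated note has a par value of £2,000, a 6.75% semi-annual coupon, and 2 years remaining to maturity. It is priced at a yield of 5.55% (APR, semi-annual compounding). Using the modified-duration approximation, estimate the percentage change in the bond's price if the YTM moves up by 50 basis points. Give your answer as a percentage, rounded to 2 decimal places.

-0.93%

Periodic yield y = 0.02775. Modified duration first:
  t   CF        PV=CF/(1+0.02775)^t    t·PV
  1        67.50        65.6775        65.6775
  2        67.50        63.9041       127.8082
  3        67.50        62.1787       186.5360
  4     2,067.50     1,853.0860     7,412.3440
  Σ                  2,044.8462     7,792.3657
P = 2,044.8462; D_Mac = 3.81073 half-year periods = 1.90537 yrs; D_mod = 1.90537/(1+0.02775) = 1.85392 yrs.
ΔP/P ≈ -D_mod · Δy = -1.85392 × (+0.005) = -0.009270 = -0.9270%.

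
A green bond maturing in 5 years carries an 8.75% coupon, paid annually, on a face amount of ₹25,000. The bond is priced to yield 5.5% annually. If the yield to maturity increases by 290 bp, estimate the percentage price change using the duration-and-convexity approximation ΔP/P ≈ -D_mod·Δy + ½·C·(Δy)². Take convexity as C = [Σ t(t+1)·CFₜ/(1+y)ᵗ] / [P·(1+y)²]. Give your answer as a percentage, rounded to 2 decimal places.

With y = 0.055:
  t   CF        PV=CF/(1+0.055)^t    t·PV        t(t+1)·PV
  1     2,187.50     2,073.4597     2,073.4597       4,146.9194
  2     2,187.50     1,965.3647     3,930.7293      11,792.1880
  3     2,187.50     1,862.9049     5,588.7147      22,354.8587
  4     2,187.50     1,765.7866     7,063.1465      35,315.7325
  5    27,187.50    20,802.0902   104,010.4512     624,062.7074
  Σ                 28,469.6061   122,666.5014     697,672.4059
P = 28,469.6061; D_Mac = 4.30868 yrs; D_mod = 4.08406 yrs; C = 22.01736.
Duration effect: -4.08406 × (+0.029) = -0.118438
Convexity effect: 0.5 × 22.01736 × (0.029)² = +0.0092583
ΔP/P ≈ -0.118438 + 0.0092583 = -0.109179 = -10.9179%.

-10.92%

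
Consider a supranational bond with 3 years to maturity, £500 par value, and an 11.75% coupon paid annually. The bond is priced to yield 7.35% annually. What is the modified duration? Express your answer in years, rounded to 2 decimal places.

Periodic yield y = 0.0735. First find Macaulay duration:
  t   CF        PV=CF/(1+0.0735)^t    t·PV
  1        58.75        54.7275        54.7275
  2        58.75        50.9805       101.9609
  3       558.75       451.6598     1,354.9793
  Σ                    557.3677     1,511.6677
P = 557.3677; Macaulay duration = 1,511.6677 / 557.3677 = 2.71216 years.
Modified duration = D_Mac / (1 + y) = 2.71216 / 1.0735 = 2.52646 years.

2.53 years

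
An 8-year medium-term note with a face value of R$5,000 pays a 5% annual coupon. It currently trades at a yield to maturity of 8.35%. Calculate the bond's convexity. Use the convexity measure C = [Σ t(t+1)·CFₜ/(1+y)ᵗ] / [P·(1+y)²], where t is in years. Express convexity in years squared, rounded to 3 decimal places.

47.580

With y = 0.0835:
  t   CF        PV=CF/(1+0.0835)^t    t·PV        t(t+1)·PV
  1       250.00       230.7337       230.7337         461.4675
  2       250.00       212.9522       425.9044       1,277.7133
  3       250.00       196.5410       589.6231       2,358.4925
  4       250.00       181.3946       725.5784       3,627.8919
  5       250.00       167.4154       837.0770       5,022.4623
  6       250.00       154.5135       927.0812       6,489.5683
  7       250.00       142.6059       998.2415       7,985.9323
  8     5,250.00     2,763.9360    22,111.4878     199,003.3900
  Σ                  4,050.0924    26,845.7272     226,226.9182
P = 4,050.0924.
Convexity = Σ t(t+1)·PV / [P·(1+y)²] = 226,226.9182 / (4,050.0924 × 1.173972) = 47.57968.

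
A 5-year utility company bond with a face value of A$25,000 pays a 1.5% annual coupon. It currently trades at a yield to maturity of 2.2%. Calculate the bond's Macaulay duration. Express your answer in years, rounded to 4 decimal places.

4.8515 years

Periodic yield y = 0.022. Discount each cash flow and weight by its year:
  t   CF        PV=CF/(1+0.022)^t    t·PV
  1       375.00       366.9276       366.9276
  2       375.00       359.0290       718.0579
  3       375.00       351.3003     1,053.9010
  4       375.00       343.7381     1,374.9524
  5    25,375.00    22,758.9159   113,794.5797
  Σ                 24,179.9110   117,308.4187
Price P = Σ PV = 24,179.9110.
Macaulay duration = Σ(t·PV) / P = 117,308.4187 / 24,179.9110 = 4.85148 years.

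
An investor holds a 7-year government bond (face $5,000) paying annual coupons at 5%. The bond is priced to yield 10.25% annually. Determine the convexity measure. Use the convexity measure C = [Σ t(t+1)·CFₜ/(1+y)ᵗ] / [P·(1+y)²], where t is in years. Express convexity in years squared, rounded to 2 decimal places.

With y = 0.1025:
  t   CF        PV=CF/(1+0.1025)^t    t·PV        t(t+1)·PV
  1       250.00       226.7574       226.7574         453.5147
  2       250.00       205.6756       411.3512       1,234.0537
  3       250.00       186.5538       559.6615       2,238.6462
  4       250.00       169.2098       676.8394       3,384.1968
  5       250.00       153.4783       767.3916       4,604.3494
  6       250.00       139.2094       835.2561       5,846.7929
  7     5,250.00     2,651.6068    18,561.2473     148,489.9782
  Σ                  3,732.4911    22,038.5045     166,251.5319
P = 3,732.4911.
Convexity = Σ t(t+1)·PV / [P·(1+y)²] = 166,251.5319 / (3,732.4911 × 1.215506) = 36.64457.

36.64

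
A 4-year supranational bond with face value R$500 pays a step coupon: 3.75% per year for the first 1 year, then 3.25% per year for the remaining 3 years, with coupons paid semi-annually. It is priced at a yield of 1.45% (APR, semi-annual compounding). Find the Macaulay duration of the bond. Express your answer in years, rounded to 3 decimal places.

3.778 years

Periodic yield y = 0.00725. Discount each cash flow and weight by its period:
  t   CF        PV=CF/(1+0.00725)^t    t·PV
  1        9.375         9.3075         9.3075
  2        9.375         9.2405        18.4811
  3        8.125         7.9508        23.8524
  4        8.125         7.8936        31.5743
  5        8.125         7.8368        39.1838
  6        8.125         7.7804        46.6822
  7        8.125         7.7244        54.0705
  8      508.125       479.5925     3,836.7397
  Σ                    537.3264     4,059.8916
Price P = Σ PV = 537.3264.
Macaulay duration = Σ(t·PV) / P = 4,059.8916 / 537.3264 = 7.55573 half-year periods.
In years: 7.55573 / 2 = 3.77786 years.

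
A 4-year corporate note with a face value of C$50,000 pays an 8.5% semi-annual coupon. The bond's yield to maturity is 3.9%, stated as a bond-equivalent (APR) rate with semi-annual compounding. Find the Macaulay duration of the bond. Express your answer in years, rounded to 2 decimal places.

3.52 years

Periodic yield y = 0.0195. Discount each cash flow and weight by its period:
  t   CF        PV=CF/(1+0.0195)^t    t·PV
  1     2,125.00     2,084.3551     2,084.3551
  2     2,125.00     2,044.4876     4,088.9751
  3     2,125.00     2,005.3826     6,016.1478
  4     2,125.00     1,967.0256     7,868.1024
  5     2,125.00     1,929.4023     9,647.0113
  6     2,125.00     1,892.4985    11,354.9913
  7     2,125.00     1,856.3007    12,994.1048
  8    52,125.00    44,663.0345   357,304.2764
  Σ                 58,442.4869   411,357.9642
Price P = Σ PV = 58,442.4869.
Macaulay duration = Σ(t·PV) / P = 411,357.9642 / 58,442.4869 = 7.03868 half-year periods.
In years: 7.03868 / 2 = 3.51934 years.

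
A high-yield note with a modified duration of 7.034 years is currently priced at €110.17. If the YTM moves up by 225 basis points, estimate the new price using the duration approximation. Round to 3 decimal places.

Duration approximation: ΔP/P ≈ -D_mod · Δy = -7.034 × (+0.0225) = -0.158265.
New price ≈ 110.17 × (1 - 0.158265) = 92.73394495.

€92.734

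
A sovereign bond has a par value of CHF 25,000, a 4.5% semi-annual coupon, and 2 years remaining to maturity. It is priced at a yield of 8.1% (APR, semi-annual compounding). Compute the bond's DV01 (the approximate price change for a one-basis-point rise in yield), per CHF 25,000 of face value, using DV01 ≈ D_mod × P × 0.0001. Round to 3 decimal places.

CHF 4.340

Periodic yield y = 0.0405.
  t   CF        PV=CF/(1+0.0405)^t    t·PV
  1       562.50       540.6055       540.6055
  2       562.50       519.5632     1,039.1263
  3       562.50       499.3399     1,498.0197
  4    25,562.50    21,808.9616    87,235.8463
  Σ                 23,368.4701    90,313.5978
P = 23,368.4701; D_Mac = 3.86476 half-year periods = 1.93238 yrs; D_mod = 1.85717 yrs.
DV01 ≈ 1.85717 × 23,368.4701 × 0.0001 = 4.339913.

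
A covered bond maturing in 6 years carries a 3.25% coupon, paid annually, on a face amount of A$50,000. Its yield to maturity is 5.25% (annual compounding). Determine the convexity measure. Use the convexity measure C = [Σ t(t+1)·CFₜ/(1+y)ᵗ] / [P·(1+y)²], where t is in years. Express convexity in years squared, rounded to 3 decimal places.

33.887

With y = 0.0525:
  t   CF        PV=CF/(1+0.0525)^t    t·PV        t(t+1)·PV
  1     1,625.00     1,543.9430     1,543.9430       3,087.8860
  2     1,625.00     1,466.9292     2,933.8584       8,801.5753
  3     1,625.00     1,393.7570     4,181.2709      16,725.0836
  4     1,625.00     1,324.2346     5,296.9386      26,484.6930
  5     1,625.00     1,258.1802     6,290.9009      37,745.4057
  6    51,625.00    37,977.5931   227,865.5589   1,595,058.9123
  Σ                 44,964.6372   248,112.4708   1,687,903.5558
P = 44,964.6372.
Convexity = Σ t(t+1)·PV / [P·(1+y)²] = 1,687,903.5558 / (44,964.6372 × 1.107756) = 33.88694.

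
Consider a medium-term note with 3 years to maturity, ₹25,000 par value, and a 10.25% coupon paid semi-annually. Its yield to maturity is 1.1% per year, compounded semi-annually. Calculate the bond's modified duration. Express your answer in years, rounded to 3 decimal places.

Periodic yield y = 0.0055. First find Macaulay duration:
  t   CF        PV=CF/(1+0.0055)^t    t·PV
  1     1,281.25     1,274.2417     1,274.2417
  2     1,281.25     1,267.2717     2,534.5434
  3     1,281.25     1,260.3398     3,781.0194
  4     1,281.25     1,253.4459     5,013.7834
  5     1,281.25     1,246.5896     6,232.9481
  6    26,281.25    25,430.4220   152,582.5323
  Σ                 31,732.3107   171,419.0682
P = 31,732.3107; Macaulay duration = 171,419.0682 / 31,732.3107 = 5.40204 half-year periods = 2.70102 years.
Modified duration = D_Mac / (1 + y) = 2.70102 / 1.0055 = 2.68624 years.

2.686 years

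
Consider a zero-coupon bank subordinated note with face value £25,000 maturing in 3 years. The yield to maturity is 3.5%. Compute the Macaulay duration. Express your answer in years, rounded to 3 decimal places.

A zero-coupon bond has a single cash flow at maturity, so its Macaulay duration equals its maturity: 3 years.

3.000 years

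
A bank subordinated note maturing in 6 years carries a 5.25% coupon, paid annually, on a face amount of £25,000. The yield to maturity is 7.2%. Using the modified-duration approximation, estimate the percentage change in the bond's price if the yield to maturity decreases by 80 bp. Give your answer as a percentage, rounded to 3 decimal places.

Periodic yield y = 0.072. Modified duration first:
  t   CF        PV=CF/(1+0.072)^t    t·PV
  1     1,312.50     1,224.3470     1,224.3470
  2     1,312.50     1,142.1148     2,284.2295
  3     1,312.50     1,065.4056     3,196.2167
  4     1,312.50       993.8485     3,975.3939
  5     1,312.50       927.0974     4,635.4872
  6    26,312.50    17,337.7765   104,026.6592
  Σ                 22,690.5898   119,342.3335
P = 22,690.5898; D_Mac = 5.25955 yrs; D_mod = 5.25955/(1+0.072) = 4.90630 yrs.
ΔP/P ≈ -D_mod · Δy = -4.90630 × (-0.008) = +0.039250 = +3.9250%.

+3.925%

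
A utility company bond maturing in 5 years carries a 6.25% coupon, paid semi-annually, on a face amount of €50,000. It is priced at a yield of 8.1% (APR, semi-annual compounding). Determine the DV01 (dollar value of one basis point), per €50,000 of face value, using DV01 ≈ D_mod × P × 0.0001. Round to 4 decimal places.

€19.2966

Periodic yield y = 0.0405.
  t   CF        PV=CF/(1+0.0405)^t    t·PV
  1     1,562.50     1,501.6819     1,501.6819
  2     1,562.50     1,443.2310     2,886.4621
  3     1,562.50     1,387.0553     4,161.1659
  4     1,562.50     1,333.0661     5,332.2644
  5     1,562.50     1,281.1784     6,405.8919
  6     1,562.50     1,231.3103     7,387.8619
  7     1,562.50     1,183.3833     8,283.6831
  8     1,562.50     1,137.3218     9,098.5741
  9     1,562.50     1,093.0531     9,837.4780
  10   51,562.50    34,666.7494   346,667.4935
  Σ                 46,258.0305   401,562.5568
P = 46,258.0305; D_Mac = 8.68093 half-year periods = 4.34046 yrs; D_mod = 4.17152 yrs.
DV01 ≈ 4.17152 × 46,258.0305 × 0.0001 = 19.296615.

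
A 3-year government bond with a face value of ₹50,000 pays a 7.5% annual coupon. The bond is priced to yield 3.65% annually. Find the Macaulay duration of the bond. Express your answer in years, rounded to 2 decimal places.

2.81 years

Periodic yield y = 0.0365. Discount each cash flow and weight by its year:
  t   CF        PV=CF/(1+0.0365)^t    t·PV
  1     3,750.00     3,617.9450     3,617.9450
  2     3,750.00     3,490.5403     6,981.0806
  3    53,750.00    48,269.2498   144,807.7495
  Σ                 55,377.7351   155,406.7751
Price P = Σ PV = 55,377.7351.
Macaulay duration = Σ(t·PV) / P = 155,406.7751 / 55,377.7351 = 2.80630 years.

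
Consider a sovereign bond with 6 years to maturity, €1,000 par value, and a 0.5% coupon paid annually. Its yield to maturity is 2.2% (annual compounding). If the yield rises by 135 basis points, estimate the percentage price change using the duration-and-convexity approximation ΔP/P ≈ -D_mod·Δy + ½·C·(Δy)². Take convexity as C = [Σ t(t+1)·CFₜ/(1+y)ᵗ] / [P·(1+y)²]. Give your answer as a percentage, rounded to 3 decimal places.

With y = 0.022:
  t   CF        PV=CF/(1+0.022)^t    t·PV        t(t+1)·PV
  1         5.00         4.8924         4.8924           9.7847
  2         5.00         4.7871         9.5741          28.7223
  3         5.00         4.6840        14.0520          56.2081
  4         5.00         4.5832        18.3327          91.6635
  5         5.00         4.4845        22.4226         134.5355
  6     1,005.00       881.9840     5,291.9038      37,043.3263
  Σ                    905.4151     5,361.1775      37,364.2404
P = 905.4151; D_Mac = 5.92124 yrs; D_mod = 5.79377 yrs; C = 39.50996.
Duration effect: -5.79377 × (+0.0135) = -0.078216
Convexity effect: 0.5 × 39.50996 × (0.0135)² = +0.0036003
ΔP/P ≈ -0.078216 + 0.0036003 = -0.074616 = -7.4616%.

-7.462%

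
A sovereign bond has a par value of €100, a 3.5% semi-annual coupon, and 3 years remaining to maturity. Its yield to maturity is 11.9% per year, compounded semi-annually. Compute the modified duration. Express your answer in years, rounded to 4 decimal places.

Periodic yield y = 0.0595. First find Macaulay duration:
  t   CF        PV=CF/(1+0.0595)^t    t·PV
  1         1.75         1.6517         1.6517
  2         1.75         1.5590         3.1179
  3         1.75         1.4714         4.4142
  4         1.75         1.3888         5.5551
  5         1.75         1.3108         6.5540
  6       101.75        71.9331       431.5985
  Σ                     79.3148       452.8915
P = 79.3148; Macaulay duration = 452.8915 / 79.3148 = 5.71005 half-year periods = 2.85503 years.
Modified duration = D_Mac / (1 + y) = 2.85503 / 1.0595 = 2.69469 years.

2.6947 years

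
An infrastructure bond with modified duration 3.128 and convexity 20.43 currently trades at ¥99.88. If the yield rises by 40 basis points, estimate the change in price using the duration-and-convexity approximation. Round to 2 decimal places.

-¥1.23

Duration effect: -D_mod·Δy = -3.128 × (+0.004) = -0.012512
Convexity effect: ½·C·(Δy)² = 0.5 × 20.43 × (0.004)² = +0.00016344
ΔP/P ≈ -0.012512 + 0.00016344 = -0.01234856
ΔP ≈ 99.88 × (-0.01234856) = -1.2333741728.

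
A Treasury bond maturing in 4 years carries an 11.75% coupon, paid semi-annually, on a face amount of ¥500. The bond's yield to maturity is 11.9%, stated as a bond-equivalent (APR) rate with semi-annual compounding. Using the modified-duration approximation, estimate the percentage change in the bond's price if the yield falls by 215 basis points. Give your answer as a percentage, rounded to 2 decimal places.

+6.70%

Periodic yield y = 0.0595. Modified duration first:
  t   CF        PV=CF/(1+0.0595)^t    t·PV
  1       29.375        27.7253        27.7253
  2       29.375        26.1683        52.3367
  3       29.375        24.6988        74.0963
  4       29.375        23.3117        93.2468
  5       29.375        22.0026       110.0128
  6       29.375        20.7669       124.6015
  7       29.375        19.6007       137.2048
  8      529.375       333.3924     2,667.1395
  Σ                    497.6667     3,286.3636
P = 497.6667; D_Mac = 6.60354 half-year periods = 3.30177 yrs; D_mod = 3.30177/(1+0.0595) = 3.11635 yrs.
ΔP/P ≈ -D_mod · Δy = -3.11635 × (-0.0215) = +0.067001 = +6.7001%.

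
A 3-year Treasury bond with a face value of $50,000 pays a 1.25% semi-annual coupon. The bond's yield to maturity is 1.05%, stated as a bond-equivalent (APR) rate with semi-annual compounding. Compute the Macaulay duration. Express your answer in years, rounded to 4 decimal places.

Periodic yield y = 0.00525. Discount each cash flow and weight by its period:
  t   CF        PV=CF/(1+0.00525)^t    t·PV
  1       312.50       310.8679       310.8679
  2       312.50       309.2444       618.4888
  3       312.50       307.6294       922.8881
  4       312.50       306.0227     1,224.0909
  5       312.50       304.4245     1,522.1225
  6    50,312.50    48,756.3748   292,538.2489
  Σ                 50,294.5638   297,136.7072
Price P = Σ PV = 50,294.5638.
Macaulay duration = Σ(t·PV) / P = 297,136.7072 / 50,294.5638 = 5.90793 half-year periods.
In years: 5.90793 / 2 = 2.95396 years.

2.9540 years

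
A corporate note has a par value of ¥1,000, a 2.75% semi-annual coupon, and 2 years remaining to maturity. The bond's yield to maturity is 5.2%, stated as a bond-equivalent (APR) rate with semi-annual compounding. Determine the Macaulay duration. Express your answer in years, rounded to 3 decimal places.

Periodic yield y = 0.026. Discount each cash flow and weight by its period:
  t   CF        PV=CF/(1+0.026)^t    t·PV
  1        13.75        13.4016        13.4016
  2        13.75        13.0619        26.1239
  3        13.75        12.7309        38.1928
  4     1,013.75       914.8322     3,659.3286
  Σ                    954.0266     3,737.0469
Price P = Σ PV = 954.0266.
Macaulay duration = Σ(t·PV) / P = 3,737.0469 / 954.0266 = 3.91713 half-year periods.
In years: 3.91713 / 2 = 1.95857 years.

1.959 years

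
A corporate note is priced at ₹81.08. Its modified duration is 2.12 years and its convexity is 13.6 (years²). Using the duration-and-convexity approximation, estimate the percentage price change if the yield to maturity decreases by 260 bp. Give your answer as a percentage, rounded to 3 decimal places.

Duration effect: -D_mod·Δy = -2.12 × (-0.026) = +0.055120
Convexity effect: ½·C·(Δy)² = 0.5 × 13.6 × (-0.026)² = +0.0045968
ΔP/P ≈ +0.055120 + 0.0045968 = +0.0597168
= +5.97168%.

+5.972%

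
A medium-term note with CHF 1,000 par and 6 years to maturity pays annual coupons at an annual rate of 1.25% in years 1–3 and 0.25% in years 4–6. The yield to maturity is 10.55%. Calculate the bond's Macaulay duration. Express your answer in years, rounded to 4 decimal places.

5.7770 years

Periodic yield y = 0.1055. Discount each cash flow and weight by its year:
  t   CF        PV=CF/(1+0.1055)^t    t·PV
  1        12.50        11.3071        11.3071
  2        12.50        10.2280        20.4561
  3        12.50         9.2520        27.7559
  4         2.50         1.6738         6.6952
  5         2.50         1.5141         7.5704
  6     1,002.50       549.2017     3,295.2104
  Σ                    583.1767     3,368.9950
Price P = Σ PV = 583.1767.
Macaulay duration = Σ(t·PV) / P = 3,368.9950 / 583.1767 = 5.77697 years.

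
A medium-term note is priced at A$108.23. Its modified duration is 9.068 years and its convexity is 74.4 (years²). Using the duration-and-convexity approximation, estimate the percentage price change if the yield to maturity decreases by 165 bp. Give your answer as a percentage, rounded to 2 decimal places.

Duration effect: -D_mod·Δy = -9.068 × (-0.0165) = +0.149622
Convexity effect: ½·C·(Δy)² = 0.5 × 74.4 × (-0.0165)² = +0.0101277
ΔP/P ≈ +0.149622 + 0.0101277 = +0.1597497
= +15.97497%.

+15.97%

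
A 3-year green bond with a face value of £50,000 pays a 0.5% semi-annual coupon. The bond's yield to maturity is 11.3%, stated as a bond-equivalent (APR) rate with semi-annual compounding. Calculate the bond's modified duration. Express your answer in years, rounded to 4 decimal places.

2.8182 years

Periodic yield y = 0.0565. First find Macaulay duration:
  t   CF        PV=CF/(1+0.0565)^t    t·PV
  1       125.00       118.3152       118.3152
  2       125.00       111.9879       223.9758
  3       125.00       105.9989       317.9968
  4       125.00       100.3303       401.3211
  5       125.00        94.9648       474.8238
  6    50,125.00    36,044.3649   216,266.1892
  Σ                 36,575.9619   217,802.6219
P = 36,575.9619; Macaulay duration = 217,802.6219 / 36,575.9619 = 5.95480 half-year periods = 2.97740 years.
Modified duration = D_Mac / (1 + y) = 2.97740 / 1.0565 = 2.81817 years.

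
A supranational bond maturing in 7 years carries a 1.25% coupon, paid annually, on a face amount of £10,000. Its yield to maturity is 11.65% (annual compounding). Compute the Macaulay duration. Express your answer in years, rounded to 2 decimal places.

Periodic yield y = 0.1165. Discount each cash flow and weight by its year:
  t   CF        PV=CF/(1+0.1165)^t    t·PV
  1       125.00       111.9570       111.9570
  2       125.00       100.2750       200.5499
  3       125.00        89.8119       269.4357
  4       125.00        80.4406       321.7623
  5       125.00        72.0471       360.2354
  6       125.00        64.5294       387.1764
  7    10,125.00     4,681.4883    32,770.4179
  Σ                  5,200.5492    34,421.5346
Price P = Σ PV = 5,200.5492.
Macaulay duration = Σ(t·PV) / P = 34,421.5346 / 5,200.5492 = 6.61883 years.

6.62 years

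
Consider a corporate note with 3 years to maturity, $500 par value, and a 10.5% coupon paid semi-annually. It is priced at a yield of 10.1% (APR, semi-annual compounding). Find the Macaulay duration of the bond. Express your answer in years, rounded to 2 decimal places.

2.65 years

Periodic yield y = 0.0505. Discount each cash flow and weight by its period:
  t   CF        PV=CF/(1+0.0505)^t    t·PV
  1        26.25        24.9881        24.9881
  2        26.25        23.7869        47.5737
  3        26.25        22.6434        67.9301
  4        26.25        21.5549        86.2194
  5        26.25        20.5187       102.5933
  6       526.25       391.5757     2,349.4544
  Σ                    505.0676     2,678.7591
Price P = Σ PV = 505.0676.
Macaulay duration = Σ(t·PV) / P = 2,678.7591 / 505.0676 = 5.30376 half-year periods.
In years: 5.30376 / 2 = 2.65188 years.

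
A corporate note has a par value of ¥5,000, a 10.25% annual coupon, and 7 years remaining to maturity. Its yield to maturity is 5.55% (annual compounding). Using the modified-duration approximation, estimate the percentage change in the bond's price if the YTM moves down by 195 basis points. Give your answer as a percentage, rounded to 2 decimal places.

Periodic yield y = 0.0555. Modified duration first:
  t   CF        PV=CF/(1+0.0555)^t    t·PV
  1       512.50       485.5519       485.5519
  2       512.50       460.0207       920.0414
  3       512.50       435.8320     1,307.4961
  4       512.50       412.9152     1,651.6610
  5       512.50       391.2035     1,956.0173
  6       512.50       370.6333     2,223.7998
  7     5,512.50     3,776.9474    26,438.6319
  Σ                  6,333.1041    34,983.1995
P = 6,333.1041; D_Mac = 5.52386 yrs; D_mod = 5.52386/(1+0.0555) = 5.23341 yrs.
ΔP/P ≈ -D_mod · Δy = -5.23341 × (-0.0195) = +0.102051 = +10.2051%.

+10.21%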